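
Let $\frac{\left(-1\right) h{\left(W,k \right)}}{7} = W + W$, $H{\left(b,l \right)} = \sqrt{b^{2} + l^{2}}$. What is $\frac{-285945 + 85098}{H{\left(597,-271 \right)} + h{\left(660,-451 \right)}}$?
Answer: $\frac{185582628}{8494775} + \frac{200847 \sqrt{17194}}{16989550} \approx 23.397$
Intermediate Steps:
$h{\left(W,k \right)} = - 14 W$ ($h{\left(W,k \right)} = - 7 \left(W + W\right) = - 7 \cdot 2 W = - 14 W$)
$\frac{-285945 + 85098}{H{\left(597,-271 \right)} + h{\left(660,-451 \right)}} = \frac{-285945 + 85098}{\sqrt{597^{2} + \left(-271\right)^{2}} - 9240} = - \frac{200847}{\sqrt{356409 + 73441} - 9240} = - \frac{200847}{\sqrt{429850} - 9240} = - \frac{200847}{5 \sqrt{17194} - 9240} = - \frac{200847}{-9240 + 5 \sqrt{17194}}$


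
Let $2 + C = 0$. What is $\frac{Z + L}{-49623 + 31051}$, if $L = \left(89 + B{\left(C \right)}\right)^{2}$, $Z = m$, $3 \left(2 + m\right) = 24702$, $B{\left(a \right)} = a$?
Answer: $- \frac{15801}{18572} \approx -0.8508$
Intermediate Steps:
$C = -2$ ($C = -2 + 0 = -2$)
$m = 8232$ ($m = -2 + \frac{1}{3} \cdot 24702 = -2 + 8234 = 8232$)
$Z = 8232$
$L = 7569$ ($L = \left(89 - 2\right)^{2} = 87^{2} = 7569$)
$\frac{Z + L}{-49623 + 31051} = \frac{8232 + 7569}{-49623 + 31051} = \frac{15801}{-18572} = 15801 \left(- \frac{1}{18572}\right) = - \frac{15801}{18572}$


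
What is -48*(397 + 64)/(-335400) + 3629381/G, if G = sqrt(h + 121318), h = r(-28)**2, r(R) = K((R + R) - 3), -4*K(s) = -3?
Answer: 922/13975 + 14517524*sqrt(5377)/102163 ≈ 10420.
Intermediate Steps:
K(s) = 3/4 (K(s) = -1/4*(-3) = 3/4)
r(R) = 3/4
h = 9/16 (h = (3/4)**2 = 9/16 ≈ 0.56250)
G = 19*sqrt(5377)/4 (G = sqrt(9/16 + 121318) = sqrt(1941097/16) = 19*sqrt(5377)/4 ≈ 348.31)
-48*(397 + 64)/(-335400) + 3629381/G = -48*(397 + 64)/(-335400) + 3629381/((19*sqrt(5377)/4)) = -48*461*(-1/335400) + 3629381*(4*sqrt(5377)/102163) = -22128*(-1/335400) + 14517524*sqrt(5377)/102163 = 922/13975 + 14517524*sqrt(5377)/102163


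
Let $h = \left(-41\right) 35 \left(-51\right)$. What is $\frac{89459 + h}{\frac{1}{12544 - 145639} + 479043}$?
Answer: $\frac{5411775795}{15939557021} \approx 0.33952$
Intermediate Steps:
$h = 73185$ ($h = \left(-1435\right) \left(-51\right) = 73185$)
$\frac{89459 + h}{\frac{1}{12544 - 145639} + 479043} = \frac{89459 + 73185}{\frac{1}{12544 - 145639} + 479043} = \frac{162644}{\frac{1}{-133095} + 479043} = \frac{162644}{- \frac{1}{133095} + 479043} = \frac{162644}{\frac{63758228084}{133095}} = 162644 \cdot \frac{133095}{63758228084} = \frac{5411775795}{15939557021}$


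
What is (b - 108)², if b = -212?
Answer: 102400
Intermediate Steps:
(b - 108)² = (-212 - 108)² = (-320)² = 102400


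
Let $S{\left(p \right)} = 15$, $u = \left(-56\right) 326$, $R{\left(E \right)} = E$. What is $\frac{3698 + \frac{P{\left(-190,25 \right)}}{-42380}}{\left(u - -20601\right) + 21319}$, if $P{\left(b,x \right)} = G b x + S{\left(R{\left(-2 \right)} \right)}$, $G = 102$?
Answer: $\frac{31441145}{200576064} \approx 0.15675$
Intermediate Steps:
$u = -18256$
$P{\left(b,x \right)} = 15 + 102 b x$ ($P{\left(b,x \right)} = 102 b x + 15 = 15 + 102 b x$)
$\frac{3698 + \frac{P{\left(-190,25 \right)}}{-42380}}{\left(u - -20601\right) + 21319} = \frac{3698 + \frac{15 + 102 \left(-190\right) 25}{-42380}}{\left(-18256 - -20601\right) + 21319} = \frac{3698 + \left(15 - 484500\right) \left(- \frac{1}{42380}\right)}{\left(-18256 + 20601\right) + 21319} = \frac{3698 - - \frac{96897}{8476}}{2345 + 21319} = \frac{3698 + \frac{96897}{8476}}{23664} = \frac{31441145}{8476} \cdot \frac{1}{23664} = \frac{31441145}{200576064}$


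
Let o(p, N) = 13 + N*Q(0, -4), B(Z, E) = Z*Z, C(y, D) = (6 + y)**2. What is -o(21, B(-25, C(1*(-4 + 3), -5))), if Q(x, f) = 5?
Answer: -3138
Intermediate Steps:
B(Z, E) = Z**2
o(p, N) = 13 + 5*N (o(p, N) = 13 + N*5 = 13 + 5*N)
-o(21, B(-25, C(1*(-4 + 3), -5))) = -(13 + 5*(-25)**2) = -(13 + 5*625) = -(13 + 3125) = -1*3138 = -3138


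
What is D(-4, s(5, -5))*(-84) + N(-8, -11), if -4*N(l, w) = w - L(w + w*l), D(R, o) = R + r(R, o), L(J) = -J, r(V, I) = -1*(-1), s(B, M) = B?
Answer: 471/2 ≈ 235.50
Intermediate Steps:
r(V, I) = 1
D(R, o) = 1 + R (D(R, o) = R + 1 = 1 + R)
N(l, w) = -w/2 - l*w/4 (N(l, w) = -(w - (-1)*(w + w*l))/4 = -(w - (-1)*(w + l*w))/4 = -(w - (-w - l*w))/4 = -(w + (w + l*w))/4 = -(2*w + l*w)/4 = -w/2 - l*w/4)
D(-4, s(5, -5))*(-84) + N(-8, -11) = (1 - 4)*(-84) + (¼)*(-11)*(-2 - 1*(-8)) = -3*(-84) + (¼)*(-11)*(-2 + 8) = 252 + (¼)*(-11)*6 = 252 - 33/2 = 471/2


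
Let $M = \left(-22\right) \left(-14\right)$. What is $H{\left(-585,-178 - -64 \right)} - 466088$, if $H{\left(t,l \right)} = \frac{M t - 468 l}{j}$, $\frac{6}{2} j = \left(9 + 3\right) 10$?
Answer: $- \frac{4692587}{10} \approx -4.6926 \cdot 10^{5}$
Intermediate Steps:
$M = 308$
$j = 40$ ($j = \frac{\left(9 + 3\right) 10}{3} = \frac{12 \cdot 10}{3} = \frac{1}{3} \cdot 120 = 40$)
$H{\left(t,l \right)} = - \frac{117 l}{10} + \frac{77 t}{10}$ ($H{\left(t,l \right)} = \frac{308 t - 468 l}{40} = \left(- 468 l + 308 t\right) \frac{1}{40} = - \frac{117 l}{10} + \frac{77 t}{10}$)
$H{\left(-585,-178 - -64 \right)} - 466088 = \left(- \frac{117 \left(-178 - -64\right)}{10} + \frac{77}{10} \left(-585\right)\right) - 466088 = \left(- \frac{117 \left(-178 + 64\right)}{10} - \frac{9009}{2}\right) - 466088 = \left(\left(- \frac{117}{10}\right) \left(-114\right) - \frac{9009}{2}\right) - 466088 = \left(\frac{6669}{5} - \frac{9009}{2}\right) - 466088 = - \frac{31707}{10} - 466088 = - \frac{4692587}{10}$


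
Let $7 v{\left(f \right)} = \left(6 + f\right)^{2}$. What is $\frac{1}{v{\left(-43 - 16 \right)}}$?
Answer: $\frac{7}{2809} \approx 0.002492$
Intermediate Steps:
$v{\left(f \right)} = \frac{\left(6 + f\right)^{2}}{7}$
$\frac{1}{v{\left(-43 - 16 \right)}} = \frac{1}{\frac{1}{7} \left(6 - 59\right)^{2}} = \frac{1}{\frac{1}{7} \left(-53\right)^{2}} = \frac{1}{\frac{1}{7} \cdot 2809} = \frac{1}{\frac{2809}{7}} = \frac{7}{2809}$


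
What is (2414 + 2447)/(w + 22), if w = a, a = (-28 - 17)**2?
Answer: 4861/2047 ≈ 2.3747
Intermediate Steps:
a = 2025 (a = (-45)**2 = 2025)
w = 2025
(2414 + 2447)/(w + 22) = (2414 + 2447)/(2025 + 22) = 4861/2047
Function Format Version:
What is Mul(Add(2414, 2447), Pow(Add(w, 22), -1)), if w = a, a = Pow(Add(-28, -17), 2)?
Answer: Rational(4861, 2047) ≈ 2.3747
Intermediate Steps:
a = 2025 (a = Pow(-45, 2) = 2025)
w = 2025
Mul(Add(2414, 2447), Pow(Add(w, 22), -1)) = Mul(Add(2414, 2447), Pow(Add(2025, 22), -1)) = Mul(4861, Pow(2047, -1)) = Mul(4861, Rational(1, 2047)) = Rational(4861, 2047)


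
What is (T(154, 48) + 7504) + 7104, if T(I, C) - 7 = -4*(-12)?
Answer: 14663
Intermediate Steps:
T(I, C) = 55 (T(I, C) = 7 - 4*(-12) = 7 + 48 = 55)
(T(154, 48) + 7504) + 7104 = (55 + 7504) + 7104 = 7559 + 7104 = 14663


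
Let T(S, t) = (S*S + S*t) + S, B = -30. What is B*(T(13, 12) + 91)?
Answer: -12870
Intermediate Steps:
T(S, t) = S + S² + S*t (T(S, t) = (S² + S*t) + S = S + S² + S*t)
B*(T(13, 12) + 91) = -30*(13*(1 + 13 + 12) + 91) = -30*(13*26 + 91) = -30*(338 + 91) = -30*429 = -12870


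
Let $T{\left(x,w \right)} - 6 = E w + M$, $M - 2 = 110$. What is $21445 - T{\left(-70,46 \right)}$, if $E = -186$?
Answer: $29883$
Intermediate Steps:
$M = 112$ ($M = 2 + 110 = 112$)
$T{\left(x,w \right)} = 118 - 186 w$ ($T{\left(x,w \right)} = 6 - \left(-112 + 186 w\right) = 118 - 186 w$)
$21445 - T{\left(-70,46 \right)} = 21445 - \left(118 - 8556\right) = 21445 - -8438 = 21445 + 8438 = 29883$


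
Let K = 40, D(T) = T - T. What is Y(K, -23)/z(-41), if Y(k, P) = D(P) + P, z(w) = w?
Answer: 23/41 ≈ 0.56098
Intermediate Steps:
D(T) = 0
Y(k, P) = P (Y(k, P) = 0 + P = P)
Y(K, -23)/z(-41) = -23/(-41) = -23*(-1/41) = 23/41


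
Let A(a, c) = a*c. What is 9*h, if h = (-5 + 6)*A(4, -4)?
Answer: -144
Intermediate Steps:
h = -16 (h = (-5 + 6)*(4*(-4)) = 1*(-16) = -16)
9*h = 9*(-16) = -144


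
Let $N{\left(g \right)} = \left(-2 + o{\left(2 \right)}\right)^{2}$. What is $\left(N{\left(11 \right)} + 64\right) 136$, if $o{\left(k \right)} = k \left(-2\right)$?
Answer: $13600$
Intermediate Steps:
$o{\left(k \right)} = - 2 k$
$N{\left(g \right)} = 36$ ($N{\left(g \right)} = \left(-2 - 4\right)^{2} = \left(-6\right)^{2} = 36$)
$\left(N{\left(11 \right)} + 64\right) 136 = \left(36 + 64\right) 136 = 100 \cdot 136 = 13600$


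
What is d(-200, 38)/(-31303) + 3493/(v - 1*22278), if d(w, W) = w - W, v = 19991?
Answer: -108797073/71589961 ≈ -1.5197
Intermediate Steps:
d(-200, 38)/(-31303) + 3493/(v - 1*22278) = (-200 - 1*38)/(-31303) + 3493/(19991 - 1*22278) = (-200 - 38)*(-1/31303) + 3493/(19991 - 22278) = -238*(-1/31303) + 3493/(-2287) = 238/31303 + 3493*(-1/2287) = 238/31303 - 3493/2287 = -108797073/71589961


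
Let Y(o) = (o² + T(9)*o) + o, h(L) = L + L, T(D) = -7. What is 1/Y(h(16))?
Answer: 1/832 ≈ 0.0012019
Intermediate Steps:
h(L) = 2*L
Y(o) = o² - 6*o (Y(o) = (o² - 7*o) + o = o² - 6*o)
1/Y(h(16)) = 1/((2*16)*(-6 + 2*16)) = 1/(32*(-6 + 32)) = 1/(32*26) = 1/832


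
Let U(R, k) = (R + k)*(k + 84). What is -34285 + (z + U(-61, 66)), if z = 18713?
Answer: -14822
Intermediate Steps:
U(R, k) = (84 + k)*(R + k) (U(R, k) = (R + k)*(84 + k) = (84 + k)*(R + k))
-34285 + (z + U(-61, 66)) = -34285 + (18713 + (66**2 + 84*(-61) + 84*66 - 61*66)) = -34285 + (18713 + (4356 - 5124 + 5544 - 4026)) = -34285 + (18713 + 750) = -34285 + 19463 = -14822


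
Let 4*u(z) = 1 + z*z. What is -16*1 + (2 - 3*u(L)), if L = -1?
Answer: -31/2 ≈ -15.500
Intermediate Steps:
u(z) = 1/4 + z**2/4 (u(z) = (1 + z*z)/4 = (1 + z**2)/4 = 1/4 + z**2/4)
-16*1 + (2 - 3*u(L)) = -16*1 + (2 - 3*(1/4 + (1/4)*(-1)**2)) = -16 + (2 - 3*(1/4 + (1/4)*1)) = -16 + (2 - 3*(1/4 + 1/4)) = -16 + (2 - 3*1/2) = -16 + (2 - 3/2) = -16 + 1/2 = -31/2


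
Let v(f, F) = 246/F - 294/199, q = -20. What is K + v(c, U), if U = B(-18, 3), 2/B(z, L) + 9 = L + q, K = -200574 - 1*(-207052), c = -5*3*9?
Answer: 652426/199 ≈ 3278.5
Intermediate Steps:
c = -135 (c = -15*9 = -135)
K = 6478 (K = -200574 + 207052 = 6478)
B(z, L) = 2/(-29 + L) (B(z, L) = 2/(-9 + (L - 20)) = 2/(-9 + (-20 + L)) = 2/(-29 + L))
U = -1/13 (U = 2/(-29 + 3) = 2/(-26) = 2*(-1/26) = -1/13 ≈ -0.076923)
v(f, F) = -294/199 + 246/F (v(f, F) = 246/F - 294*1/199 = 246/F - 294/199 = -294/199 + 246/F)
K + v(c, U) = 6478 + (-294/199 + 246/(-1/13)) = 6478 + (-294/199 + 246*(-13)) = 6478 + (-294/199 - 3198) = 6478 - 636696/199 = 652426/199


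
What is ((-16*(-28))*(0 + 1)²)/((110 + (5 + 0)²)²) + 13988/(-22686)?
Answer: -40794662/68908725 ≈ -0.59201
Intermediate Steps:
((-16*(-28))*(0 + 1)²)/((110 + (5 + 0)²)²) + 13988/(-22686) = (448*1²)/((110 + 5²)²) + 13988*(-1/22686) = (448*1)/((110 + 25)²) - 6994/11343 = 448/(135²) - 6994/11343 = 448/18225 - 6994/11343 = -40794662/68908725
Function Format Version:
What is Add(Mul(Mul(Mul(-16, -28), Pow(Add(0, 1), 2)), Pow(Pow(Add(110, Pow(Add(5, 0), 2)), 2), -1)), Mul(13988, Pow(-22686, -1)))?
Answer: Rational(-40794662, 68908725) ≈ -0.59201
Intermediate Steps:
Add(Mul(Mul(Mul(-16, -28), Pow(Add(0, 1), 2)), Pow(Pow(Add(110, Pow(Add(5, 0), 2)), 2), -1)), Mul(13988, Pow(-22686, -1))) = Add(Mul(Mul(448, Pow(1, 2)), Pow(Pow(Add(110, Pow(5, 2)), 2), -1)), Mul(13988, Rational(-1, 22686))) = Add(Mul(Mul(448, 1), Pow(Pow(Add(110, 25), 2), -1)), Rational(-6994, 11343)) = Add(Mul(448, Pow(Pow(135, 2), -1)), Rational(-6994, 11343)) = Add(Mul(448, Pow(18225, -1)), Rational(-6994, 11343)) = Add(Mul(448, Rational(1, 18225)), Rational(-6994, 11343)) = Add(Rational(448, 18225), Rational(-6994, 11343)) = Rational(-40794662, 68908725)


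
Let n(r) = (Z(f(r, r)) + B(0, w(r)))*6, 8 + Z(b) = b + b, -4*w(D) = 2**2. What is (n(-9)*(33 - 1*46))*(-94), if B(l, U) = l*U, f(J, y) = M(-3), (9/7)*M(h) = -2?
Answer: -244400/3 ≈ -81467.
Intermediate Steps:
M(h) = -14/9 (M(h) = (7/9)*(-2) = -14/9)
f(J, y) = -14/9
w(D) = -1 (w(D) = -1/4*2**2 = -1/4*4 = -1)
B(l, U) = U*l
Z(b) = -8 + 2*b (Z(b) = -8 + (b + b) = -8 + 2*b)
n(r) = -200/3 (n(r) = ((-8 + 2*(-14/9)) - 1*0)*6 = ((-8 - 28/9) + 0)*6 = (-100/9 + 0)*6 = -100/9*6 = -200/3)
(n(-9)*(33 - 1*46))*(-94) = -200*(33 - 1*46)/3*(-94) = -200*(33 - 46)/3*(-94) = -200/3*(-13)*(-94) = (2600/3)*(-94) = -244400/3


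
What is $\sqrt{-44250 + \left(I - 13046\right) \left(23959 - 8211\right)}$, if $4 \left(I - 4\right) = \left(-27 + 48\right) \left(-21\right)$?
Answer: $i \sqrt{207165883} \approx 14393.0 i$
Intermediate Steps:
$I = - \frac{425}{4}$ ($I = 4 + \frac{\left(-27 + 48\right) \left(-21\right)}{4} = 4 + \frac{21 \left(-21\right)}{4} = 4 + \frac{1}{4} \left(-441\right) = 4 - \frac{441}{4} = - \frac{425}{4} \approx -106.25$)
$\sqrt{-44250 + \left(I - 13046\right) \left(23959 - 8211\right)} = \sqrt{-44250 + \left(- \frac{425}{4} - 13046\right) \left(23959 - 8211\right)} = \sqrt{-44250 - 207121633} = \sqrt{-207165883} = i \sqrt{207165883}$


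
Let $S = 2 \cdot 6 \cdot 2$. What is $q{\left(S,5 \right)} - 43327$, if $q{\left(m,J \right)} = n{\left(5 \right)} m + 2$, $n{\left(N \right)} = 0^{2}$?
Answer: $-43325$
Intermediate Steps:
$S = 24$ ($S = 12 \cdot 2 = 24$)
$n{\left(N \right)} = 0$
$q{\left(m,J \right)} = 2$ ($q{\left(m,J \right)} = 0 m + 2 = 0 + 2 = 2$)
$q{\left(S,5 \right)} - 43327 = 2 - 43327 = -43325$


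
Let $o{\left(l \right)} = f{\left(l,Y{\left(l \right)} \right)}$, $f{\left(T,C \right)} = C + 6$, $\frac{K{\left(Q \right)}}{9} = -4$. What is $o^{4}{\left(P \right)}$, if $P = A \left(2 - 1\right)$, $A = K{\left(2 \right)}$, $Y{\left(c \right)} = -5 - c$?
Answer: $1874161$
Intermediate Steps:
$K{\left(Q \right)} = -36$ ($K{\left(Q \right)} = 9 \left(-4\right) = -36$)
$A = -36$
$P = -36$ ($P = - 36 \left(2 - 1\right) = \left(-36\right) 1 = -36$)
$f{\left(T,C \right)} = 6 + C$
$o{\left(l \right)} = 1 - l$ ($o{\left(l \right)} = 6 - \left(5 + l\right) = 1 - l$)
$o^{4}{\left(P \right)} = \left(1 - -36\right)^{4} = \left(1 + 36\right)^{4} = 37^{4} = 1874161$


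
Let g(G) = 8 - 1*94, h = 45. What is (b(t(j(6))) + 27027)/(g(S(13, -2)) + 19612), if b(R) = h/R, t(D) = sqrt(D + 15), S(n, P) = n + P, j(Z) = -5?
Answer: 2079/1502 + 9*sqrt(10)/39052 ≈ 1.3849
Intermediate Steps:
S(n, P) = P + n
g(G) = -86 (g(G) = 8 - 94 = -86)
t(D) = sqrt(15 + D)
b(R) = 45/R
(b(t(j(6))) + 27027)/(g(S(13, -2)) + 19612) = (45/(sqrt(15 - 5)) + 27027)/(-86 + 19612) = (45/(sqrt(10)) + 27027)/19526 = (45*(sqrt(10)/10) + 27027)*(1/19526) = (9*sqrt(10)/2 + 27027)*(1/19526) = (27027 + 9*sqrt(10)/2)*(1/19526) = 2079/1502 + 9*sqrt(10)/39052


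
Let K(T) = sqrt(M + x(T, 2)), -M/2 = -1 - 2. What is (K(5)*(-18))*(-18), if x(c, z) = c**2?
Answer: 324*sqrt(31) ≈ 1804.0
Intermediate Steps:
M = 6 (M = -2*(-1 - 2) = -2*(-3) = 6)
K(T) = sqrt(6 + T**2)
(K(5)*(-18))*(-18) = (sqrt(6 + 5**2)*(-18))*(-18) = (sqrt(6 + 25)*(-18))*(-18) = (sqrt(31)*(-18))*(-18) = -18*sqrt(31)*(-18) = 324*sqrt(31)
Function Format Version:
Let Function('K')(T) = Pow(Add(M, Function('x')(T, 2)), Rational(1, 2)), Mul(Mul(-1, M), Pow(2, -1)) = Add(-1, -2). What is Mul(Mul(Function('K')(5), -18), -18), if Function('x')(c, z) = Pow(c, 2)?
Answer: Mul(324, Pow(31, Rational(1, 2))) ≈ 1804.0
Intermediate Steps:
M = 6 (M = Mul(-2, Add(-1, -2)) = Mul(-2, -3) = 6)
Function('K')(T) = Pow(Add(6, Pow(T, 2)), Rational(1, 2))
Mul(Mul(Function('K')(5), -18), -18) = Mul(Mul(Pow(Add(6, Pow(5, 2)), Rational(1, 2)), -18), -18) = Mul(Mul(Pow(Add(6, 25), Rational(1, 2)), -18), -18) = Mul(Mul(Pow(31, Rational(1, 2)), -18), -18) = Mul(Mul(-18, Pow(31, Rational(1, 2))), -18) = Mul(324, Pow(31, Rational(1, 2)))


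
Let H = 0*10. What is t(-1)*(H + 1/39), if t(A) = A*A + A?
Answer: 0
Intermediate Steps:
t(A) = A + A² (t(A) = A² + A = A + A²)
H = 0
t(-1)*(H + 1/39) = (-(1 - 1))*(0 + 1/39) = (-1*0)*(0 + 1/39) = 0*(1/39) = 0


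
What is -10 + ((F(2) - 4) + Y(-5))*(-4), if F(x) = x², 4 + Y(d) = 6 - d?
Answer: -38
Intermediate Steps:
Y(d) = 2 - d (Y(d) = -4 + (6 - d) = 2 - d)
-10 + ((F(2) - 4) + Y(-5))*(-4) = -10 + ((2² - 4) + (2 - 1*(-5)))*(-4) = -10 + ((4 - 4) + (2 + 5))*(-4) = -10 + (0 + 7)*(-4) = -10 + 7*(-4) = -10 - 28 = -38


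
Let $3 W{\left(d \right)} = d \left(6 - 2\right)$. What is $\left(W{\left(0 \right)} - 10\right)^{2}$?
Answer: $100$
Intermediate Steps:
$W{\left(d \right)} = \frac{4 d}{3}$ ($W{\left(d \right)} = \frac{d \left(6 - 2\right)}{3} = \frac{d 4}{3} = \frac{4 d}{3}$)
$\left(W{\left(0 \right)} - 10\right)^{2} = \left(\frac{4}{3} \cdot 0 - 10\right)^{2} = \left(0 - 10\right)^{2} = \left(-10\right)^{2} = 100$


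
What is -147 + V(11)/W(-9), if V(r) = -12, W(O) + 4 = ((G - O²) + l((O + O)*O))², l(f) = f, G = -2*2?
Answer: -290329/1975 ≈ -147.00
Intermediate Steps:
G = -4
W(O) = -4 + (-4 + O²)² (W(O) = -4 + ((-4 - O²) + (O + O)*O)² = -4 + ((-4 - O²) + (2*O)*O)² = -4 + ((-4 - O²) + 2*O²)² = -4 + (-4 + O²)²)
-147 + V(11)/W(-9) = -147 - 12/(-4 + (-4 + (-9)²)²) = -147 - 12/(-4 + (-4 + 81)²) = -147 - 12/(-4 + 77²) = -147 - 12/(-4 + 5929) = -147 - 12/5925 = -147 + (1/5925)*(-12) = -147 - 4/1975 = -290329/1975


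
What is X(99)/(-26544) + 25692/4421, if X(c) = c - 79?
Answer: 170470007/29337756 ≈ 5.8106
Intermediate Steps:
X(c) = -79 + c
X(99)/(-26544) + 25692/4421 = (-79 + 99)/(-26544) + 25692/4421 = 20*(-1/26544) + 25692*(1/4421) = -5/6636 + 25692/4421 = 170470007/29337756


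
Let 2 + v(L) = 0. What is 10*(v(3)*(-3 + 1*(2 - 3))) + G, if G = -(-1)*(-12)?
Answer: 68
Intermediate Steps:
G = -12 (G = -1*12 = -12)
v(L) = -2 (v(L) = -2 + 0 = -2)
10*(v(3)*(-3 + 1*(2 - 3))) + G = 10*(-2*(-3 + 1*(2 - 3))) - 12 = 10*(-2*(-3 + 1*(-1))) - 12 = 10*(-2*(-3 - 1)) - 12 = 10*(-2*(-4)) - 12 = 10*8 - 12 = 80 - 12 = 68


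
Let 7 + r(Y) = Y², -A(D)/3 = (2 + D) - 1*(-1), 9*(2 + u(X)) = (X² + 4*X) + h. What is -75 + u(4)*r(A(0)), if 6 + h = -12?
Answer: -971/9 ≈ -107.89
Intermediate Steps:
h = -18 (h = -6 - 12 = -18)
u(X) = -4 + X²/9 + 4*X/9 (u(X) = -2 + ((X² + 4*X) - 18)/9 = -2 + (-18 + X² + 4*X)/9 = -2 + (-2 + X²/9 + 4*X/9) = -4 + X²/9 + 4*X/9)
A(D) = -9 - 3*D (A(D) = -3*((2 + D) - 1*(-1)) = -3*((2 + D) + 1) = -3*(3 + D) = -9 - 3*D)
r(Y) = -7 + Y²
-75 + u(4)*r(A(0)) = -75 + (-4 + (⅑)*4² + (4/9)*4)*(-7 + (-9 - 3*0)²) = -75 + (-4 + (⅑)*16 + 16/9)*(-7 + (-9 + 0)²) = -75 + (-4 + 16/9 + 16/9)*(-7 + (-9)²) = -75 - 4*(-7 + 81)/9 = -75 - 4/9*74 = -75 - 296/9 = -971/9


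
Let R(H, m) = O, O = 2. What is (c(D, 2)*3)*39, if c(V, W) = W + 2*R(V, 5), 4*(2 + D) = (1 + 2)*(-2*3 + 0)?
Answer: 702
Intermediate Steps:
R(H, m) = 2
D = -13/2 (D = -2 + ((1 + 2)*(-2*3 + 0))/4 = -2 + (3*(-6 + 0))/4 = -2 + (3*(-6))/4 = -2 + (¼)*(-18) = -2 - 9/2 = -13/2 ≈ -6.5000)
c(V, W) = 4 + W (c(V, W) = W + 2*2 = W + 4 = 4 + W)
(c(D, 2)*3)*39 = ((4 + 2)*3)*39 = (6*3)*39 = 18*39 = 702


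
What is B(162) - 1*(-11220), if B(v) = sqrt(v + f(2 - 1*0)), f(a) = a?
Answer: 11220 + 2*sqrt(41) ≈ 11233.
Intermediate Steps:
B(v) = sqrt(2 + v) (B(v) = sqrt(v + (2 - 1*0)) = sqrt(v + (2 + 0)) = sqrt(v + 2) = sqrt(2 + v))
B(162) - 1*(-11220) = sqrt(2 + 162) - 1*(-11220) = sqrt(164) + 11220 = 2*sqrt(41) + 11220 = 11220 + 2*sqrt(41)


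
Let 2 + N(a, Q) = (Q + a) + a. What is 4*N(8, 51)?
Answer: 260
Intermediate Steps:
N(a, Q) = -2 + Q + 2*a (N(a, Q) = -2 + ((Q + a) + a) = -2 + (Q + 2*a) = -2 + Q + 2*a)
4*N(8, 51) = 4*(-2 + 51 + 2*8) = 4*(-2 + 51 + 16) = 4*65 = 260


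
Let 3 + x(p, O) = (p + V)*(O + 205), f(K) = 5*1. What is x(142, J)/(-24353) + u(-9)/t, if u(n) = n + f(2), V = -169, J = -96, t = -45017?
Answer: 18959642/156614143 ≈ 0.12106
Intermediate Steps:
f(K) = 5
x(p, O) = -3 + (-169 + p)*(205 + O) (x(p, O) = -3 + (p - 169)*(O + 205) = -3 + (-169 + p)*(205 + O))
u(n) = 5 + n (u(n) = n + 5 = 5 + n)
x(142, J)/(-24353) + u(-9)/t = (-34648 - 169*(-96) + 205*142 - 96*142)/(-24353) + (5 - 9)/(-45017) = (-34648 + 16224 + 29110 - 13632)*(-1/24353) - 4*(-1/45017) = -2946*(-1/24353) + 4/45017 = 2946/24353 + 4/45017 = 18959642/156614143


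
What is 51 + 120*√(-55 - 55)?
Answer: 51 + 120*I*√110 ≈ 51.0 + 1258.6*I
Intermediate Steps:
51 + 120*√(-55 - 55) = 51 + 120*√(-110) = 51 + 120*(I*√110) = 51 + 120*I*√110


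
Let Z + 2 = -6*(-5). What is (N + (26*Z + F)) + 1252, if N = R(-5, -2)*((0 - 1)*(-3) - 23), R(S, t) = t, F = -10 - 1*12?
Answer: 1998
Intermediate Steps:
Z = 28 (Z = -2 - 6*(-5) = -2 + 30 = 28)
F = -22 (F = -10 - 12 = -22)
N = 40 (N = -2*((0 - 1)*(-3) - 23) = -2*(-1*(-3) - 23) = -2*(3 - 23) = -2*(-20) = 40)
(N + (26*Z + F)) + 1252 = (40 + (26*28 - 22)) + 1252 = (40 + (728 - 22)) + 1252 = (40 + 706) + 1252 = 746 + 1252 = 1998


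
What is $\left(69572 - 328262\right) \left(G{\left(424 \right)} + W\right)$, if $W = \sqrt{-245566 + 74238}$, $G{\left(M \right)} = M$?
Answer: $-109684560 - 2069520 i \sqrt{2677} \approx -1.0968 \cdot 10^{8} - 1.0708 \cdot 10^{8} i$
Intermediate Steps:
$W = 8 i \sqrt{2677}$ ($W = \sqrt{-171328} = 8 i \sqrt{2677} \approx 413.92 i$)
$\left(69572 - 328262\right) \left(G{\left(424 \right)} + W\right) = \left(69572 - 328262\right) \left(424 + 8 i \sqrt{2677}\right) = - 258690 \left(424 + 8 i \sqrt{2677}\right) = -109684560 - 2069520 i \sqrt{2677}$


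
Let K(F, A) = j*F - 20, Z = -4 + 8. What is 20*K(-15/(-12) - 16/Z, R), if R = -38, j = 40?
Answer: -2600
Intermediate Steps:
Z = 4
K(F, A) = -20 + 40*F (K(F, A) = 40*F - 20 = -20 + 40*F)
20*K(-15/(-12) - 16/Z, R) = 20*(-20 + 40*(-15/(-12) - 16/4)) = 20*(-20 + 40*(-15*(-1/12) - 16*¼)) = 20*(-20 + 40*(5/4 - 4)) = 20*(-20 + 40*(-11/4)) = 20*(-20 - 110) = 20*(-130) = -2600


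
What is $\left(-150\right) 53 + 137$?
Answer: $-7813$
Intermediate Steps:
$\left(-150\right) 53 + 137 = -7950 + 137 = -7813$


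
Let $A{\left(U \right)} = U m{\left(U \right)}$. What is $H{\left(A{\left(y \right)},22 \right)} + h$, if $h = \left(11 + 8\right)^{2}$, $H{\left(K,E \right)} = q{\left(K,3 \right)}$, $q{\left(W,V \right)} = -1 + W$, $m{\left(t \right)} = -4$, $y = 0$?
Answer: $360$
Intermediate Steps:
$A{\left(U \right)} = - 4 U$ ($A{\left(U \right)} = U \left(-4\right) = - 4 U$)
$H{\left(K,E \right)} = -1 + K$
$h = 361$ ($h = 19^{2} = 361$)
$H{\left(A{\left(y \right)},22 \right)} + h = \left(-1 - 0\right) + 361 = \left(-1 + 0\right) + 361 = -1 + 361 = 360$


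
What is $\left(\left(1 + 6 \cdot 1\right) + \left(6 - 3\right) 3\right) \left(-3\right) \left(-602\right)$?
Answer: $28896$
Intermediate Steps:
$\left(\left(1 + 6 \cdot 1\right) + \left(6 - 3\right) 3\right) \left(-3\right) \left(-602\right) = \left(\left(1 + 6\right) + 3 \cdot 3\right) \left(-3\right) \left(-602\right) = \left(7 + 9\right) \left(-3\right) \left(-602\right) = 16 \left(-3\right) \left(-602\right) = \left(-48\right) \left(-602\right) = 28896$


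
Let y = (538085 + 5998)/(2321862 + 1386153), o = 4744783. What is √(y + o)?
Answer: 2*√1812161219941900595/1236005 ≈ 2178.3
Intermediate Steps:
y = 181361/1236005 (y = 544083/3708015 = 544083*(1/3708015) = 181361/1236005 ≈ 0.14673)
√(y + o) = √(181361/1236005 + 4744783) = √(5864575693276/1236005) = 2*√1812161219941900595/1236005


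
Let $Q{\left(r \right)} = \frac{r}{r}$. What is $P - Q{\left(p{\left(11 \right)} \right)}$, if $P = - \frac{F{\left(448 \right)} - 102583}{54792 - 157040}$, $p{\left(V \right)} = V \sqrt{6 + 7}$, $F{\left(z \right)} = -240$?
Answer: $- \frac{205071}{102248} \approx -2.0056$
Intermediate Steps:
$p{\left(V \right)} = V \sqrt{13}$
$P = - \frac{102823}{102248}$ ($P = - \frac{-240 - 102583}{54792 - 157040} = - \frac{-102823}{-102248} = - \frac{\left(-102823\right) \left(-1\right)}{102248} = \left(-1\right) \frac{102823}{102248} = - \frac{102823}{102248} \approx -1.0056$)
$Q{\left(r \right)} = 1$
$P - Q{\left(p{\left(11 \right)} \right)} = - \frac{102823}{102248} - 1 = - \frac{205071}{102248}$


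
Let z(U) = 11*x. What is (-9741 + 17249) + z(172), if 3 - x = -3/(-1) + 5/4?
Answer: 29977/4 ≈ 7494.3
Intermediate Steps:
x = -5/4 (x = 3 - (-3/(-1) + 5/4) = 3 - (-3*(-1) + 5*(¼)) = 3 - (3 + 5/4) = 3 - 1*17/4 = 3 - 17/4 = -5/4 ≈ -1.2500)
z(U) = -55/4 (z(U) = 11*(-5/4) = -55/4)
(-9741 + 17249) + z(172) = (-9741 + 17249) - 55/4 = 7508 - 55/4 = 29977/4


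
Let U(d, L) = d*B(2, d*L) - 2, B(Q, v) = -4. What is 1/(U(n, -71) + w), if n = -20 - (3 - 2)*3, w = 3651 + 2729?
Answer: 1/6470 ≈ 0.00015456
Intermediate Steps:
w = 6380
n = -23 (n = -20 - 3 = -23)
U(d, L) = -2 - 4*d (U(d, L) = d*(-4) - 2 = -4*d - 2 = -2 - 4*d)
1/(U(n, -71) + w) = 1/((-2 - 4*(-23)) + 6380) = 1/((-2 + 92) + 6380) = 1/(90 + 6380) = 1/6470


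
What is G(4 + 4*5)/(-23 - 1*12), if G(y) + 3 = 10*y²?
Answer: -5757/35 ≈ -164.49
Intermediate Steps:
G(y) = -3 + 10*y²
G(4 + 4*5)/(-23 - 1*12) = (-3 + 10*(4 + 4*5)²)/(-23 - 1*12) = (-3 + 10*(4 + 20)²)/(-23 - 12) = (-3 + 10*24²)/(-35) = -(-3 + 10*576)/35 = -(-3 + 5760)/35 = -1/35*5757 = -5757/35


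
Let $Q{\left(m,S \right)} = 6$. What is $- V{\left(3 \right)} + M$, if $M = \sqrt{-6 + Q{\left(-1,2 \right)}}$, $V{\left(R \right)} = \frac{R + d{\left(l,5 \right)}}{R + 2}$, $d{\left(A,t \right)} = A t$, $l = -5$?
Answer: $\frac{22}{5} \approx 4.4$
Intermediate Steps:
$V{\left(R \right)} = \frac{-25 + R}{2 + R}$ ($V{\left(R \right)} = \frac{R - 25}{R + 2} = \frac{R - 25}{2 + R} = \frac{-25 + R}{2 + R}$)
$M = 0$ ($M = \sqrt{-6 + 6} = \sqrt{0} = 0$)
$- V{\left(3 \right)} + M = - \frac{-25 + 3}{2 + 3} + 0 = - \frac{-22}{5} + 0 = \left(-1\right) \left(- \frac{22}{5}\right) + 0 = \frac{22}{5} + 0 = \frac{22}{5}$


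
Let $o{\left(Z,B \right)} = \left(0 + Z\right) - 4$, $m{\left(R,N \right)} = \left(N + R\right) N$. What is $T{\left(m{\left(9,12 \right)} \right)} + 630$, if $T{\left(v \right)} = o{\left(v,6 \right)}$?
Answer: $878$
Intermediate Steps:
$m{\left(R,N \right)} = N \left(N + R\right)$
$o{\left(Z,B \right)} = -4 + Z$ ($o{\left(Z,B \right)} = Z - 4 = -4 + Z$)
$T{\left(v \right)} = -4 + v$
$T{\left(m{\left(9,12 \right)} \right)} + 630 = \left(-4 + 12 \left(12 + 9\right)\right) + 630 = \left(-4 + 12 \cdot 21\right) + 630 = \left(-4 + 252\right) + 630 = 248 + 630 = 878$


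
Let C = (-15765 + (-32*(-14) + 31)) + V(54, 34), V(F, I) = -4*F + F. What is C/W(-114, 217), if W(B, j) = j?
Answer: -15448/217 ≈ -71.189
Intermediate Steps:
V(F, I) = -3*F
C = -15448 (C = (-15765 + (-32*(-14) + 31)) - 3*54 = (-15765 + (448 + 31)) - 162 = (-15765 + 479) - 162 = -15286 - 162 = -15448)
C/W(-114, 217) = -15448/217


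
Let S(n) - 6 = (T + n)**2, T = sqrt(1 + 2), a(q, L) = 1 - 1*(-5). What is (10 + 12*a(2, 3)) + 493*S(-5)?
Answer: 16844 - 4930*sqrt(3) ≈ 8305.0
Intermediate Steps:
a(q, L) = 6 (a(q, L) = 1 + 5 = 6)
T = sqrt(3) ≈ 1.7320
S(n) = 6 + (n + sqrt(3))**2 (S(n) = 6 + (sqrt(3) + n)**2 = 6 + (n + sqrt(3))**2)
(10 + 12*a(2, 3)) + 493*S(-5) = (10 + 12*6) + 493*(6 + (-5 + sqrt(3))**2) = (10 + 72) + (2958 + 493*(-5 + sqrt(3))**2) = 82 + (2958 + 493*(-5 + sqrt(3))**2) = 3040 + 493*(-5 + sqrt(3))**2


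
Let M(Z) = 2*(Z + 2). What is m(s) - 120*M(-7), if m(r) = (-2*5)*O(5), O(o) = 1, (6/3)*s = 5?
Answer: 1190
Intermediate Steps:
s = 5/2 (s = (½)*5 = 5/2 ≈ 2.5000)
m(r) = -10 (m(r) = -2*5*1 = -10*1 = -10)
M(Z) = 4 + 2*Z (M(Z) = 2*(2 + Z) = 4 + 2*Z)
m(s) - 120*M(-7) = -10 - 120*(4 + 2*(-7)) = -10 - 120*(4 - 14) = -10 - 120*(-10) = -10 + 1200 = 1190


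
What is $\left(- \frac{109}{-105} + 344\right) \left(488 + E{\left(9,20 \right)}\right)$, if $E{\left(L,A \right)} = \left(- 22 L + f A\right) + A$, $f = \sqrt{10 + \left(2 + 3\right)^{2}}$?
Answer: $\frac{2246198}{21} + \frac{144916 \sqrt{35}}{21} \approx 1.4779 \cdot 10^{5}$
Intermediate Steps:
$f = \sqrt{35}$ ($f = \sqrt{10 + 5^{2}} = \sqrt{10 + 25} = \sqrt{35} \approx 5.9161$)
$E{\left(L,A \right)} = A - 22 L + A \sqrt{35}$ ($E{\left(L,A \right)} = \left(- 22 L + \sqrt{35} A\right) + A = \left(- 22 L + A \sqrt{35}\right) + A = A - 22 L + A \sqrt{35}$)
$\left(- \frac{109}{-105} + 344\right) \left(488 + E{\left(9,20 \right)}\right) = \left(- \frac{109}{-105} + 344\right) \left(488 + \left(20 - 198 + 20 \sqrt{35}\right)\right) = \left(\left(-109\right) \left(- \frac{1}{105}\right) + 344\right) \left(488 + \left(20 - 198 + 20 \sqrt{35}\right)\right) = \left(\frac{109}{105} + 344\right) \left(488 - \left(178 - 20 \sqrt{35}\right)\right) = \frac{36229 \left(310 + 20 \sqrt{35}\right)}{105} = \frac{2246198}{21} + \frac{144916 \sqrt{35}}{21}$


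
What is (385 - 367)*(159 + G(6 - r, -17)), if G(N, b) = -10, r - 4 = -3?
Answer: 2682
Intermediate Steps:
r = 1 (r = 4 - 3 = 1)
(385 - 367)*(159 + G(6 - r, -17)) = (385 - 367)*(159 - 10) = 18*149 = 2682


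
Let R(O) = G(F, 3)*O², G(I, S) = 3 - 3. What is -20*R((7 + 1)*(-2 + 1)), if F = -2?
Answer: 0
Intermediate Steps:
G(I, S) = 0
R(O) = 0 (R(O) = 0*O² = 0)
-20*R((7 + 1)*(-2 + 1)) = -20*0 = 0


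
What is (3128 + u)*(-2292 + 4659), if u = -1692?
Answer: 3399012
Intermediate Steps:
(3128 + u)*(-2292 + 4659) = (3128 - 1692)*(-2292 + 4659) = 1436*2367 = 3399012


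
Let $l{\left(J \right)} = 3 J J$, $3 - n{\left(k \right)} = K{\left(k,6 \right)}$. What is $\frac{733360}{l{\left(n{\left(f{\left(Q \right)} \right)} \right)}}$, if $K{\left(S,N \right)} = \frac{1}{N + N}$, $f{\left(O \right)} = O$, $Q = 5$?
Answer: $\frac{7040256}{245} \approx 28736.0$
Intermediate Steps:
$K{\left(S,N \right)} = \frac{1}{2 N}$
$n{\left(k \right)} = \frac{35}{12}$ ($n{\left(k \right)} = 3 - \frac{1}{2 \cdot 6} = 3 - \frac{1}{2} \cdot \frac{1}{6} = 3 - \frac{1}{12} = \frac{35}{12}$)
$l{\left(J \right)} = 3 J^{2}$
$\frac{733360}{l{\left(n{\left(f{\left(Q \right)} \right)} \right)}} = \frac{733360}{3 \left(\frac{35}{12}\right)^{2}} = \frac{733360}{3 \cdot \frac{1225}{144}} = \frac{733360}{\frac{1225}{48}} = 733360 \cdot \frac{48}{1225} = \frac{7040256}{245}$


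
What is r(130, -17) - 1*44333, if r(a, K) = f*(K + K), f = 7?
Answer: -44571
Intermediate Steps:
r(a, K) = 14*K (r(a, K) = 7*(K + K) = 7*(2*K) = 14*K)
r(130, -17) - 1*44333 = 14*(-17) - 1*44333 = -238 - 44333 = -44571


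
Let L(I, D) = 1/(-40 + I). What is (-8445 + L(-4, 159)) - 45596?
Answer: -2377805/44 ≈ -54041.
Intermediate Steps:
(-8445 + L(-4, 159)) - 45596 = (-8445 + 1/(-40 - 4)) - 45596 = (-8445 + 1/(-44)) - 45596 = (-8445 - 1/44) - 45596 = -371581/44 - 45596 = -2377805/44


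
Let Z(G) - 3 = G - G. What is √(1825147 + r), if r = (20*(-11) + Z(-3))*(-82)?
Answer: √1842941 ≈ 1357.5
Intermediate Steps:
Z(G) = 3 (Z(G) = 3 + (G - G) = 3 + 0 = 3)
r = 17794 (r = (20*(-11) + 3)*(-82) = (-220 + 3)*(-82) = -217*(-82) = 17794)
√(1825147 + r) = √(1825147 + 17794) = √1842941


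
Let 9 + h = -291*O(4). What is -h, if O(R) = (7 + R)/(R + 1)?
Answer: 3246/5 ≈ 649.20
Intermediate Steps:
O(R) = (7 + R)/(1 + R)
h = -3246/5 (h = -9 - 291*(7 + 4)/(1 + 4) = -9 - 291*11/5 = -9 - 3201/5 = -3246/5 ≈ -649.20)
-h = -1*(-3246/5) = 3246/5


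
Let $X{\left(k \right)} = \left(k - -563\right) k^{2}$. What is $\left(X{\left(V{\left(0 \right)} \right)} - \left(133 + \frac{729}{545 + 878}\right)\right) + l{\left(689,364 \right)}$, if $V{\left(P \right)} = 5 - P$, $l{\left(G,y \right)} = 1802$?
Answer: $\frac{22580858}{1423} \approx 15868.0$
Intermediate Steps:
$X{\left(k \right)} = k^{2} \left(563 + k\right)$ ($X{\left(k \right)} = \left(k + 563\right) k^{2} = \left(563 + k\right) k^{2} = k^{2} \left(563 + k\right)$)
$\left(X{\left(V{\left(0 \right)} \right)} - \left(133 + \frac{729}{545 + 878}\right)\right) + l{\left(689,364 \right)} = \left(\left(5 - 0\right)^{2} \left(563 + \left(5 - 0\right)\right) - \left(133 + \frac{729}{545 + 878}\right)\right) + 1802 = \left(\left(5 + 0\right)^{2} \left(563 + \left(5 + 0\right)\right) - \left(133 + \frac{729}{1423}\right)\right) + 1802 = \left(5^{2} \left(563 + 5\right) - \frac{189988}{1423}\right) + 1802 = \left(25 \cdot 568 - \frac{189988}{1423}\right) + 1802 = \left(14200 - \frac{189988}{1423}\right) + 1802 = \frac{20016612}{1423} + 1802 = \frac{22580858}{1423}$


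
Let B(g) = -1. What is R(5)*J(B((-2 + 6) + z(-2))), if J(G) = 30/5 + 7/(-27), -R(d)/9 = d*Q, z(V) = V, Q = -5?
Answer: 3875/3 ≈ 1291.7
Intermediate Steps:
R(d) = 45*d (R(d) = -9*d*(-5) = -(-45)*d = 45*d)
J(G) = 155/27 (J(G) = 30*(⅕) + 7*(-1/27) = 6 - 7/27 = 155/27)
R(5)*J(B((-2 + 6) + z(-2))) = (45*5)*(155/27) = 225*(155/27) = 3875/3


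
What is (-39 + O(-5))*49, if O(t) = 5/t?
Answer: -1960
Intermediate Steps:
(-39 + O(-5))*49 = (-39 + 5/(-5))*49 = (-39 + 5*(-1/5))*49 = (-39 - 1)*49 = -40*49 = -1960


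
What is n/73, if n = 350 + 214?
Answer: 564/73 ≈ 7.7260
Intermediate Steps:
n = 564
n/73 = 564/73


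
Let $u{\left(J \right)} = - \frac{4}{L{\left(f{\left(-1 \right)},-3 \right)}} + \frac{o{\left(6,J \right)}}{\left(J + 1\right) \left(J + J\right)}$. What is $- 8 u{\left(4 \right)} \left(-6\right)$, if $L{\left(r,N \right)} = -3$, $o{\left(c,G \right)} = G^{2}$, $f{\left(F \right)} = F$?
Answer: $\frac{416}{5} \approx 83.2$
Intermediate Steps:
$u{\left(J \right)} = \frac{4}{3} + \frac{J}{2 \left(1 + J\right)}$ ($u{\left(J \right)} = - \frac{4}{-3} + \frac{J^{2}}{\left(J + 1\right) \left(J + J\right)} = \left(-4\right) \left(- \frac{1}{3}\right) + \frac{J^{2}}{\left(1 + J\right) 2 J} = \frac{4}{3} + \frac{J^{2}}{2 J \left(1 + J\right)} = \frac{4}{3} + J^{2} \frac{1}{2 J \left(1 + J\right)} = \frac{4}{3} + \frac{J}{2 \left(1 + J\right)}$)
$- 8 u{\left(4 \right)} \left(-6\right) = - 8 \frac{8 + 11 \cdot 4}{6 \left(1 + 4\right)} \left(-6\right) = - 8 \frac{8 + 44}{6 \cdot 5} \left(-6\right) = - 8 \cdot \frac{1}{6} \cdot \frac{1}{5} \cdot 52 \left(-6\right) = \left(-8\right) \frac{26}{15} \left(-6\right) = \left(- \frac{208}{15}\right) \left(-6\right) = \frac{416}{5}$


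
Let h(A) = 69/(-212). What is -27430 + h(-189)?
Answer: -5815229/212 ≈ -27430.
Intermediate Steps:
h(A) = -69/212 (h(A) = 69*(-1/212) = -69/212)
-27430 + h(-189) = -27430 - 69/212 = -5815229/212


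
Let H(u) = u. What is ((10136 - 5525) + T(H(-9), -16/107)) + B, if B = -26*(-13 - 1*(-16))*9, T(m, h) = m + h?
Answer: 417284/107 ≈ 3899.9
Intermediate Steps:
T(m, h) = h + m
B = -702 (B = -26*(-13 + 16)*9 = -26*3*9 = -78*9 = -702)
((10136 - 5525) + T(H(-9), -16/107)) + B = ((10136 - 5525) + (-16/107 - 9)) - 702 = (4611 + (-16*1/107 - 9)) - 702 = (4611 + (-16/107 - 9)) - 702 = (4611 - 979/107) - 702 = 492398/107 - 702 = 417284/107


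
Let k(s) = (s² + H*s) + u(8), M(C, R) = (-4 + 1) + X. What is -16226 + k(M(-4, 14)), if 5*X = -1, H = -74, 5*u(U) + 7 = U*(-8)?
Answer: -399829/25 ≈ -15993.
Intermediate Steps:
u(U) = -7/5 - 8*U/5 (u(U) = -7/5 + (U*(-8))/5 = -7/5 + (-8*U)/5 = -7/5 - 8*U/5)
X = -⅕ (X = (⅕)*(-1) = -⅕ ≈ -0.20000)
M(C, R) = -16/5 (M(C, R) = (-4 + 1) - ⅕ = -3 - ⅕ = -16/5)
k(s) = -71/5 + s² - 74*s (k(s) = (s² - 74*s) + (-7/5 - 8/5*8) = (s² - 74*s) + (-7/5 - 64/5) = (s² - 74*s) - 71/5 = -71/5 + s² - 74*s)
-16226 + k(M(-4, 14)) = -16226 + (-71/5 + (-16/5)² - 74*(-16/5)) = -16226 + (-71/5 + 256/25 + 1184/5) = -16226 + 5821/25 = -399829/25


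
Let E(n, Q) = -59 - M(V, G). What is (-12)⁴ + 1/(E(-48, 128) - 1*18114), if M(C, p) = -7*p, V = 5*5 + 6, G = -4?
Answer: 377415935/18201 ≈ 20736.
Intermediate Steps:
V = 31 (V = 25 + 6 = 31)
E(n, Q) = -87 (E(n, Q) = -59 - (-7)*(-4) = -59 - 1*28 = -59 - 28 = -87)
(-12)⁴ + 1/(E(-48, 128) - 1*18114) = (-12)⁴ + 1/(-87 - 1*18114) = 20736 + 1/(-87 - 18114) = 20736 + 1/(-18201) = 20736 - 1/18201 = 377415935/18201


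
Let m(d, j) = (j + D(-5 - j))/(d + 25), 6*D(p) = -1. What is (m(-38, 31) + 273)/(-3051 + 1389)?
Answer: -21109/129636 ≈ -0.16283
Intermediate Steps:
D(p) = -⅙ (D(p) = (⅙)*(-1) = -⅙)
m(d, j) = (-⅙ + j)/(25 + d) (m(d, j) = (j - ⅙)/(d + 25) = (-⅙ + j)/(25 + d))
(m(-38, 31) + 273)/(-3051 + 1389) = ((-⅙ + 31)/(25 - 38) + 273)/(-3051 + 1389) = ((185/6)/(-13) + 273)/(-1662) = (-1/13*185/6 + 273)*(-1/1662) = (-185/78 + 273)*(-1/1662) = (21109/78)*(-1/1662) = -21109/129636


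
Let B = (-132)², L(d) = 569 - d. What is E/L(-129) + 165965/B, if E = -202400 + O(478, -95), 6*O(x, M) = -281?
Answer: -1705795027/6080976 ≈ -280.51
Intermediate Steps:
O(x, M) = -281/6 (O(x, M) = (⅙)*(-281) = -281/6)
E = -1214681/6 (E = -202400 - 281/6 = -1214681/6 ≈ -2.0245e+5)
B = 17424
E/L(-129) + 165965/B = -1214681/(6*(569 - 1*(-129))) + 165965/17424 = -1214681/(6*(569 + 129)) + 165965*(1/17424) = -1214681/6/698 + 165965/17424 = -1214681/6*1/698 + 165965/17424 = -1214681/4188 + 165965/17424 = -1705795027/6080976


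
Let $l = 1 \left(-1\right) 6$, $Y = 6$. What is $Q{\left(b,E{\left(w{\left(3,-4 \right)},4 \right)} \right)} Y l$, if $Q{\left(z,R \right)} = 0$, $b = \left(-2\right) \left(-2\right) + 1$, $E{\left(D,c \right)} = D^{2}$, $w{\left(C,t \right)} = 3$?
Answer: $0$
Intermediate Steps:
$b = 5$ ($b = 4 + 1 = 5$)
$l = -6$ ($l = \left(-1\right) 6 = -6$)
$Q{\left(b,E{\left(w{\left(3,-4 \right)},4 \right)} \right)} Y l = 0 \cdot 6 \left(-6\right) = 0 \left(-6\right) = 0$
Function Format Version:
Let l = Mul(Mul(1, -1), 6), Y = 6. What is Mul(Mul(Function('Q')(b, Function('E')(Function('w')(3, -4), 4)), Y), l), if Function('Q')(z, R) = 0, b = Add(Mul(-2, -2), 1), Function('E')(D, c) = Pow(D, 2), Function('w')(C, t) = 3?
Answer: 0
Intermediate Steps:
b = 5 (b = Add(4, 1) = 5)
l = -6 (l = Mul(-1, 6) = -6)
Mul(Mul(Function('Q')(b, Function('E')(Function('w')(3, -4), 4)), Y), l) = Mul(Mul(0, 6), -6) = Mul(0, -6) = 0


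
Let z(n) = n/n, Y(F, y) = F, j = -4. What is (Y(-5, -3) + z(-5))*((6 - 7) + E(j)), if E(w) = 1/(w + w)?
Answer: 9/2 ≈ 4.5000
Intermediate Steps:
E(w) = 1/(2*w)
z(n) = 1
(Y(-5, -3) + z(-5))*((6 - 7) + E(j)) = (-5 + 1)*((6 - 7) + (½)/(-4)) = -4*(-1 + (½)*(-¼)) = -4*(-1 - ⅛) = -4*(-9/8) = 9/2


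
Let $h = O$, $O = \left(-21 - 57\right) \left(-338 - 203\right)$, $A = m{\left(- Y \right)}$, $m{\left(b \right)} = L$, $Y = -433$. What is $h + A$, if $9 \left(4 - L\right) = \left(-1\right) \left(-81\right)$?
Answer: $42193$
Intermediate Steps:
$L = -5$ ($L = 4 - \frac{\left(-1\right) \left(-81\right)}{9} = 4 - 9 = -5$)
$m{\left(b \right)} = -5$
$A = -5$
$O = 42198$ ($O = \left(-21 - 57\right) \left(-338 - 203\right) = - 78 \left(-338 - 203\right) = \left(-78\right) \left(-541\right) = 42198$)
$h = 42198$
$h + A = 42198 - 5 = 42193$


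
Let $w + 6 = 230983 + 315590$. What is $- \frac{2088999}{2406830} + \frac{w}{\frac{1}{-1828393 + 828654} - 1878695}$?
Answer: $- \frac{436559847209645182}{376709943607194915} \approx -1.1589$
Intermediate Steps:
$w = 546567$ ($w = -6 + \left(230983 + 315590\right) = -6 + 546573 = 546567$)
$- \frac{2088999}{2406830} + \frac{w}{\frac{1}{-1828393 + 828654} - 1878695} = - \frac{2088999}{2406830} + \frac{546567}{\frac{1}{-1828393 + 828654} - 1878695} = \left(-2088999\right) \frac{1}{2406830} + \frac{546567}{\frac{1}{-999739} - 1878695} = - \frac{2088999}{2406830} + \frac{546567}{- \frac{1}{999739} - 1878695} = - \frac{2088999}{2406830} + \frac{546567}{- \frac{1878204660606}{999739}} = - \frac{2088999}{2406830} + 546567 \left(- \frac{999739}{1878204660606}\right) = - \frac{2088999}{2406830} - \frac{182141448671}{626068220202} = - \frac{436559847209645182}{376709943607194915}$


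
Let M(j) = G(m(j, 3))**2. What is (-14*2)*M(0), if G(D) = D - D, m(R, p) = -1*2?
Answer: 0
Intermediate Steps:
m(R, p) = -2
G(D) = 0
M(j) = 0 (M(j) = 0**2 = 0)
(-14*2)*M(0) = -14*2*0 = -28*0 = 0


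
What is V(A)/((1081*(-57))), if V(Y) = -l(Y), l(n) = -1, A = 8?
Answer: -1/61617 ≈ -1.6229e-5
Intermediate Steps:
V(Y) = 1 (V(Y) = -1*(-1) = 1)
V(A)/((1081*(-57))) = 1/(1081*(-57)) = 1/(-61617) = 1*(-1/61617) = -1/61617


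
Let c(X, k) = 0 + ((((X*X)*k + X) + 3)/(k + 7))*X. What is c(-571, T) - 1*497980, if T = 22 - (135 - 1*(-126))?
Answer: -44610344917/232 ≈ -1.9229e+8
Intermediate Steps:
T = -239 (T = 22 - (135 + 126) = 22 - 1*261 = 22 - 261 = -239)
c(X, k) = X*(3 + X + k*X²)/(7 + k) (c(X, k) = 0 + (((X²*k + X) + 3)/(7 + k))*X = 0 + (((k*X² + X) + 3)/(7 + k))*X = 0 + (((X + k*X²) + 3)/(7 + k))*X = 0 + ((3 + X + k*X²)/(7 + k))*X = 0 + X*(3 + X + k*X²)/(7 + k) = X*(3 + X + k*X²)/(7 + k))
c(-571, T) - 1*497980 = -571*(3 - 571 - 239*(-571)²)/(7 - 239) - 1*497980 = -571*(3 - 571 - 239*326041)/(-232) - 497980 = -571*(-1/232)*(3 - 571 - 77923799) - 497980 = -571*(-1/232)*(-77924367) - 497980 = -44494813557/232 - 497980 = -44610344917/232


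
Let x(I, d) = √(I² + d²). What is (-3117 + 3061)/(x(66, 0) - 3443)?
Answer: 56/3377 ≈ 0.016583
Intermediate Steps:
(-3117 + 3061)/(x(66, 0) - 3443) = (-3117 + 3061)/(√(66² + 0²) - 3443) = -56/(√(4356 + 0) - 3443) = -56/(√4356 - 3443) = -56/(66 - 3443) = -56/(-3377) = -56*(-1/3377) = 56/3377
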